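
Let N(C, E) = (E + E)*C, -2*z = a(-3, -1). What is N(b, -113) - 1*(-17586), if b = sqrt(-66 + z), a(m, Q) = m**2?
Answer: 17586 - 113*I*sqrt(282) ≈ 17586.0 - 1897.6*I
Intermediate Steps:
z = -9/2 (z = -1/2*(-3)**2 = -1/2*9 = -9/2 ≈ -4.5000)
b = I*sqrt(282)/2 (b = sqrt(-66 - 9/2) = sqrt(-141/2) = I*sqrt(282)/2 ≈ 8.3964*I)
N(C, E) = 2*C*E (N(C, E) = (2*E)*C = 2*C*E)
N(b, -113) - 1*(-17586) = 2*(I*sqrt(282)/2)*(-113) - 1*(-17586) = -113*I*sqrt(282) + 17586 = 17586 - 113*I*sqrt(282)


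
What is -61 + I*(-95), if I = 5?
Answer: -536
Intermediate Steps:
-61 + I*(-95) = -61 + 5*(-95) = -61 - 475 = -536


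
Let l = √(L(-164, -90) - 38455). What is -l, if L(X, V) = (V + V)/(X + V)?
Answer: -I*√620229265/127 ≈ -196.1*I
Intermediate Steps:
L(X, V) = 2*V/(V + X) (L(X, V) = (2*V)/(V + X) = 2*V/(V + X))
l = I*√620229265/127 (l = √(2*(-90)/(-90 - 164) - 38455) = √(2*(-90)/(-254) - 38455) = √(2*(-90)*(-1/254) - 38455) = √(90/127 - 38455) = √(-4883695/127) = I*√620229265/127 ≈ 196.1*I)
-l = -I*√620229265/127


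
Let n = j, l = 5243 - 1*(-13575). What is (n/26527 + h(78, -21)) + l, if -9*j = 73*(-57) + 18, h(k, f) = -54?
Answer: 1493259265/79581 ≈ 18764.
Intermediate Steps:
l = 18818 (l = 5243 + 13575 = 18818)
j = 1381/3 (j = -(73*(-57) + 18)/9 = -(-4161 + 18)/9 = -1/9*(-4143) = 1381/3 ≈ 460.33)
n = 1381/3 ≈ 460.33
(n/26527 + h(78, -21)) + l = ((1381/3)/26527 - 54) + 18818 = ((1381/3)*(1/26527) - 54) + 18818 = (1381/79581 - 54) + 18818 = -4295993/79581 + 18818 = 1493259265/79581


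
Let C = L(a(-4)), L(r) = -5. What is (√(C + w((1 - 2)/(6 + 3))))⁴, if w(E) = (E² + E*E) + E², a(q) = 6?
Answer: 17956/729 ≈ 24.631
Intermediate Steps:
w(E) = 3*E² (w(E) = (E² + E²) + E² = 2*E² + E² = 3*E²)
C = -5
(√(C + w((1 - 2)/(6 + 3))))⁴ = (√(-5 + 3*((1 - 2)/(6 + 3))²))⁴ = (√(-5 + 3*(-1/9)²))⁴ = (√(-5 + 3*(-1*⅑)²))⁴ = (√(-5 + 3*(-⅑)²))⁴ = (√(-5 + 3*(1/81)))⁴ = (√(-5 + 1/27))⁴ = (√(-134/27))⁴ = (I*√402/9)⁴ = 17956/729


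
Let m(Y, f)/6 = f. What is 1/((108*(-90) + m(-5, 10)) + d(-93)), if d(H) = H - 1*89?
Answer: -1/9842 ≈ -0.00010161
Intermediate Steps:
m(Y, f) = 6*f
d(H) = -89 + H (d(H) = H - 89 = -89 + H)
1/((108*(-90) + m(-5, 10)) + d(-93)) = 1/((108*(-90) + 6*10) + (-89 - 93)) = 1/((-9720 + 60) - 182) = 1/(-9660 - 182) = 1/(-9842) = -1/9842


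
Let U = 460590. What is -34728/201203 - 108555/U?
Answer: -2522464079/6178139318 ≈ -0.40829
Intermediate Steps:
-34728/201203 - 108555/U = -34728/201203 - 108555/460590 = -34728*1/201203 - 108555*1/460590 = -34728/201203 - 7237/30706 = -2522464079/6178139318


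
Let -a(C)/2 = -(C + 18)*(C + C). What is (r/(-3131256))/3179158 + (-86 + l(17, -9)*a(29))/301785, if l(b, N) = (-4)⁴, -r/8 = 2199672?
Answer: 289440078926524346/62587427312153535 ≈ 4.6246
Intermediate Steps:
r = -17597376 (r = -8*2199672 = -17597376)
a(C) = 4*C*(18 + C) (a(C) = -(-2)*(C + 18)*(C + C) = -(-2)*(18 + C)*(2*C) = -(-2)*2*C*(18 + C) = -(-4)*C*(18 + C) = 4*C*(18 + C))
l(b, N) = 256
(r/(-3131256))/3179158 + (-86 + l(17, -9)*a(29))/301785 = -17597376/(-3131256)/3179158 + (-86 + 256*(4*29*(18 + 29)))/301785 = -17597376*(-1/3131256)*(1/3179158) + (-86 + 256*(4*29*47))*(1/301785) = (733224/130469)*(1/3179158) + (-86 + 256*5452)*(1/301785) = 366612/207390782551 + (-86 + 1395712)*(1/301785) = 366612/207390782551 + 1395626*(1/301785) = 366612/207390782551 + 1395626/301785 = 289440078926524346/62587427312153535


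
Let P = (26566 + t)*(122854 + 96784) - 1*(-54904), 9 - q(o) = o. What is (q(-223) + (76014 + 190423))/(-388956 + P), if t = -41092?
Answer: -266669/3190795640 ≈ -8.3574e-5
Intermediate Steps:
q(o) = 9 - o
P = -3190406684 (P = (26566 - 41092)*(122854 + 96784) - 1*(-54904) = -14526*219638 + 54904 = -3190461588 + 54904 = -3190406684)
(q(-223) + (76014 + 190423))/(-388956 + P) = ((9 - 1*(-223)) + (76014 + 190423))/(-388956 - 3190406684) = ((9 + 223) + 266437)/(-3190795640) = (232 + 266437)*(-1/3190795640) = 266669*(-1/3190795640) = -266669/3190795640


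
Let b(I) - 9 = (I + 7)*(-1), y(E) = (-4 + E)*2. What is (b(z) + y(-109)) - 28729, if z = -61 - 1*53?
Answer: -28839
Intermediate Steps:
z = -114 (z = -61 - 53 = -114)
y(E) = -8 + 2*E
b(I) = 2 - I (b(I) = 9 + (I + 7)*(-1) = 9 + (7 + I)*(-1) = 9 + (-7 - I) = 2 - I)
(b(z) + y(-109)) - 28729 = ((2 - 1*(-114)) + (-8 + 2*(-109))) - 28729 = ((2 + 114) + (-8 - 218)) - 28729 = (116 - 226) - 28729 = -110 - 28729 = -28839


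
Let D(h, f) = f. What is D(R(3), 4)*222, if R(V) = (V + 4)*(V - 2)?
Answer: 888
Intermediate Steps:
R(V) = (-2 + V)*(4 + V) (R(V) = (4 + V)*(-2 + V) = (-2 + V)*(4 + V))
D(R(3), 4)*222 = 4*222 = 888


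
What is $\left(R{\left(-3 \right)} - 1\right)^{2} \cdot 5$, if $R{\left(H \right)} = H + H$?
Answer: $245$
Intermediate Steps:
$R{\left(H \right)} = 2 H$
$\left(R{\left(-3 \right)} - 1\right)^{2} \cdot 5 = \left(2 \left(-3\right) - 1\right)^{2} \cdot 5 = \left(-6 - 1\right)^{2} \cdot 5 = \left(-7\right)^{2} \cdot 5 = 49 \cdot 5 = 245$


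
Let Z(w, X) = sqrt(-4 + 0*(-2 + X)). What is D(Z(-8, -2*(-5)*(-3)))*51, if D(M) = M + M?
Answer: 204*I ≈ 204.0*I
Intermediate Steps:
Z(w, X) = 2*I (Z(w, X) = sqrt(-4 + 0) = sqrt(-4) = 2*I)
D(M) = 2*M
D(Z(-8, -2*(-5)*(-3)))*51 = (2*(2*I))*51 = (4*I)*51 = 204*I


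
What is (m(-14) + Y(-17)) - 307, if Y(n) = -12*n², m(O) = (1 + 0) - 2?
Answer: -3776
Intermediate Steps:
m(O) = -1 (m(O) = 1 - 2 = -1)
(m(-14) + Y(-17)) - 307 = (-1 - 12*(-17)²) - 307 = (-1 - 12*289) - 307 = (-1 - 3468) - 307 = -3469 - 307 = -3776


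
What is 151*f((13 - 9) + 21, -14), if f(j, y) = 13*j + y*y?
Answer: 78671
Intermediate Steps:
f(j, y) = y² + 13*j (f(j, y) = 13*j + y² = y² + 13*j)
151*f((13 - 9) + 21, -14) = 151*((-14)² + 13*((13 - 9) + 21)) = 151*(196 + 13*(4 + 21)) = 151*(196 + 13*25) = 151*(196 + 325) = 151*521 = 78671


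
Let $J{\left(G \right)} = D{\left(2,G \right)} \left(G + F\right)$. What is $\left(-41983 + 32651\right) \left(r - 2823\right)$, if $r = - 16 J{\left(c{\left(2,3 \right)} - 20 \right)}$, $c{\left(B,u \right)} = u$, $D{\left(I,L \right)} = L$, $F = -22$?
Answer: $125338092$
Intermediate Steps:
$J{\left(G \right)} = G \left(-22 + G\right)$ ($J{\left(G \right)} = G \left(G - 22\right) = G \left(-22 + G\right)$)
$r = -10608$ ($r = - 16 \left(3 - 20\right) \left(-22 + \left(3 - 20\right)\right) = - 16 \left(- 17 \left(-22 - 17\right)\right) = - 16 \left(\left(-17\right) \left(-39\right)\right) = \left(-16\right) 663 = -10608$)
$\left(-41983 + 32651\right) \left(r - 2823\right) = \left(-41983 + 32651\right) \left(-10608 - 2823\right) = \left(-9332\right) \left(-13431\right) = 125338092$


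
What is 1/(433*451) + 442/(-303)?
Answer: -86314783/59170749 ≈ -1.4587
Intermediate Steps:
1/(433*451) + 442/(-303) = (1/433)*(1/451) + 442*(-1/303) = 1/195283 - 442/303 = -86314783/59170749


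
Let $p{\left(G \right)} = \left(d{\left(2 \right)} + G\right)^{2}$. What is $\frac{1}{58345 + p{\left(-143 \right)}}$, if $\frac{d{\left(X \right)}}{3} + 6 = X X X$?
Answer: $\frac{1}{77114} \approx 1.2968 \cdot 10^{-5}$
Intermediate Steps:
$d{\left(X \right)} = -18 + 3 X^{3}$ ($d{\left(X \right)} = -18 + 3 X X X = -18 + 3 X^{2} X = -18 + 3 X^{3}$)
$p{\left(G \right)} = \left(6 + G\right)^{2}$ ($p{\left(G \right)} = \left(\left(-18 + 3 \cdot 2^{3}\right) + G\right)^{2} = \left(\left(-18 + 3 \cdot 8\right) + G\right)^{2} = \left(\left(-18 + 24\right) + G\right)^{2} = \left(6 + G\right)^{2}$)
$\frac{1}{58345 + p{\left(-143 \right)}} = \frac{1}{58345 + \left(6 - 143\right)^{2}} = \frac{1}{58345 + \left(-137\right)^{2}} = \frac{1}{58345 + 18769} = \frac{1}{77114}$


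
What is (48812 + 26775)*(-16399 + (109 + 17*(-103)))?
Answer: -1363665067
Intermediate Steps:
(48812 + 26775)*(-16399 + (109 + 17*(-103))) = 75587*(-16399 + (109 - 1751)) = 75587*(-16399 - 1642) = 75587*(-18041) = -1363665067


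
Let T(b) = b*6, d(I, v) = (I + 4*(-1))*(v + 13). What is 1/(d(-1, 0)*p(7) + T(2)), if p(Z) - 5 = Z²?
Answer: -1/3498 ≈ -0.00028588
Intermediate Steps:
d(I, v) = (-4 + I)*(13 + v) (d(I, v) = (I - 4)*(13 + v) = (-4 + I)*(13 + v))
p(Z) = 5 + Z²
T(b) = 6*b
1/(d(-1, 0)*p(7) + T(2)) = 1/((-52 - 4*0 + 13*(-1) - 1*0)*(5 + 7²) + 6*2) = 1/((-52 + 0 - 13 + 0)*(5 + 49) + 12) = 1/(-65*54 + 12) = 1/(-3510 + 12) = 1/(-3498) = -1/3498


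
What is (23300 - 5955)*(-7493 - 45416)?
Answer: -917706605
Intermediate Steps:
(23300 - 5955)*(-7493 - 45416) = 17345*(-52909) = -917706605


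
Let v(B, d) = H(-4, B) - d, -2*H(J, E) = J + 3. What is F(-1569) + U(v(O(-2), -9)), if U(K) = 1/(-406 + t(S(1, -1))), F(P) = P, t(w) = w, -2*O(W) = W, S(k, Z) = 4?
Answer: -630739/402 ≈ -1569.0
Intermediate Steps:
O(W) = -W/2
H(J, E) = -3/2 - J/2 (H(J, E) = -(J + 3)/2 = -(3 + J)/2 = -3/2 - J/2)
v(B, d) = ½ - d (v(B, d) = (-3/2 - ½*(-4)) - d = (-3/2 + 2) - d = ½ - d)
U(K) = -1/402 (U(K) = 1/(-406 + 4) = 1/(-402) = -1/402)
F(-1569) + U(v(O(-2), -9)) = -1569 - 1/402 = -630739/402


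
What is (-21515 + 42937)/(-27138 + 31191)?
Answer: 21422/4053 ≈ 5.2855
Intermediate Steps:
(-21515 + 42937)/(-27138 + 31191) = 21422/4053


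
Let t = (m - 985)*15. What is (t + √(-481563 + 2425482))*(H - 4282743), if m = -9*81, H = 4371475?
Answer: -2281299720 + 798588*√23999 ≈ -2.1576e+9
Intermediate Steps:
m = -729
t = -25710 (t = (-729 - 985)*15 = -1714*15 = -25710)
(t + √(-481563 + 2425482))*(H - 4282743) = (-25710 + √(-481563 + 2425482))*(4371475 - 4282743) = (-25710 + √1943919)*88732 = (-25710 + 9*√23999)*88732 = -2281299720 + 798588*√23999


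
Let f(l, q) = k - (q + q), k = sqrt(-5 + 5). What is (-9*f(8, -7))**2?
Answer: 15876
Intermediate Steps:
k = 0 (k = sqrt(0) = 0)
f(l, q) = -2*q (f(l, q) = 0 - (q + q) = 0 - 2*q = -2*q)
(-9*f(8, -7))**2 = (-(-18)*(-7))**2 = (-9*14)**2 = (-126)**2 = 15876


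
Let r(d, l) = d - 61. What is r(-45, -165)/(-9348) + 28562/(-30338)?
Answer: -65945437/70899906 ≈ -0.93012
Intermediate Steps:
r(d, l) = -61 + d
r(-45, -165)/(-9348) + 28562/(-30338) = (-61 - 45)/(-9348) + 28562/(-30338) = -106*(-1/9348) + 28562*(-1/30338) = 53/4674 - 14281/15169 = -65945437/70899906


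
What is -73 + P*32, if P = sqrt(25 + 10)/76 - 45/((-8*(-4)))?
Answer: -118 + 8*sqrt(35)/19 ≈ -115.51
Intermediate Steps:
P = -45/32 + sqrt(35)/76 (P = sqrt(35)*(1/76) - 45/32 = sqrt(35)/76 - 45*1/32 = sqrt(35)/76 - 45/32 = -45/32 + sqrt(35)/76 ≈ -1.3284)
-73 + P*32 = -73 + (-45/32 + sqrt(35)/76)*32 = -73 + (-45 + 8*sqrt(35)/19) = -118 + 8*sqrt(35)/19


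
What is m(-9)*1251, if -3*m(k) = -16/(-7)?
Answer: -6672/7 ≈ -953.14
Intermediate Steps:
m(k) = -16/21 (m(k) = -(-16)/(3*(-7)) = -(-16)*(-1)/(3*7) = -1/3*16/7 = -16/21)
m(-9)*1251 = -16/21*1251 = -6672/7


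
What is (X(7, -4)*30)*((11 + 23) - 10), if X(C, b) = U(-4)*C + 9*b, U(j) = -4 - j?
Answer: -25920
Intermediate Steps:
X(C, b) = 9*b (X(C, b) = (-4 - 1*(-4))*C + 9*b = (-4 + 4)*C + 9*b = 0*C + 9*b = 0 + 9*b = 9*b)
(X(7, -4)*30)*((11 + 23) - 10) = ((9*(-4))*30)*((11 + 23) - 10) = (-36*30)*(34 - 10) = -1080*24 = -25920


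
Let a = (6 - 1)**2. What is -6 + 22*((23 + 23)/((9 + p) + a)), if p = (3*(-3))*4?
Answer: -512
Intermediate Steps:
a = 25 (a = 5**2 = 25)
p = -36 (p = -9*4 = -36)
-6 + 22*((23 + 23)/((9 + p) + a)) = -6 + 22*((23 + 23)/((9 - 36) + 25)) = -6 + 22*(46/(-27 + 25)) = -6 + 22*(46/(-2)) = -6 + 22*(46*(-1/2)) = -6 + 22*(-23) = -6 - 506 = -512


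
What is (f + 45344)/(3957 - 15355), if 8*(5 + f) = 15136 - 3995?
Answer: -373853/91184 ≈ -4.1000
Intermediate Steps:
f = 11101/8 (f = -5 + (15136 - 3995)/8 = -5 + (1/8)*11141 = -5 + 11141/8 = 11101/8 ≈ 1387.6)
(f + 45344)/(3957 - 15355) = (11101/8 + 45344)/(3957 - 15355) = (373853/8)/(-11398) = (373853/8)*(-1/11398) = -373853/91184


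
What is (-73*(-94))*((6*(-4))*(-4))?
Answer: 658752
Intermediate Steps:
(-73*(-94))*((6*(-4))*(-4)) = 6862*(-24*(-4)) = 6862*96 = 658752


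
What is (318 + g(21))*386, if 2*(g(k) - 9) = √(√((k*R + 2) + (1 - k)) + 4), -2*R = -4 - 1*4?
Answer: 126222 + 193*√(4 + √66) ≈ 1.2689e+5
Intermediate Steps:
R = 4 (R = -(-4 - 1*4)/2 = -(-4 - 4)/2 = -½*(-8) = 4)
g(k) = 9 + √(4 + √(3 + 3*k))/2 (g(k) = 9 + √(√((k*4 + 2) + (1 - k)) + 4)/2 = 9 + √(√((4*k + 2) + (1 - k)) + 4)/2 = 9 + √(√((2 + 4*k) + (1 - k)) + 4)/2 = 9 + √(√(3 + 3*k) + 4)/2 = 9 + √(4 + √(3 + 3*k))/2)
(318 + g(21))*386 = (318 + (9 + √(4 + √3*√(1 + 21))/2))*386 = (318 + (9 + √(4 + √3*√22)/2))*386 = (318 + (9 + √(4 + √66)/2))*386 = (327 + √(4 + √66)/2)*386 = 126222 + 193*√(4 + √66)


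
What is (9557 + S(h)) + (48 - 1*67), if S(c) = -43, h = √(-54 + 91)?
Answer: 9495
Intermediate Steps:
h = √37 ≈ 6.0828
(9557 + S(h)) + (48 - 1*67) = (9557 - 43) + (48 - 1*67) = 9514 + (48 - 67) = 9514 - 19 = 9495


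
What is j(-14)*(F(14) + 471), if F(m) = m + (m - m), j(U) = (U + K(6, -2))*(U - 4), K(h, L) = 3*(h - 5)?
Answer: 96030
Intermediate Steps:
K(h, L) = -15 + 3*h (K(h, L) = 3*(-5 + h) = -15 + 3*h)
j(U) = (-4 + U)*(3 + U) (j(U) = (U + (-15 + 3*6))*(U - 4) = (U + (-15 + 18))*(-4 + U) = (U + 3)*(-4 + U) = (3 + U)*(-4 + U) = (-4 + U)*(3 + U))
F(m) = m (F(m) = m + 0 = m)
j(-14)*(F(14) + 471) = (-12 + (-14)² - 1*(-14))*(14 + 471) = (-12 + 196 + 14)*485 = 198*485 = 96030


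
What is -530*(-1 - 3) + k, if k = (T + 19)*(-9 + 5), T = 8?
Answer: 2012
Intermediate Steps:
k = -108 (k = (8 + 19)*(-9 + 5) = 27*(-4) = -108)
-530*(-1 - 3) + k = -530*(-1 - 3) - 108 = -530*(-4) - 108 = -106*(-20) - 108 = 2120 - 108 = 2012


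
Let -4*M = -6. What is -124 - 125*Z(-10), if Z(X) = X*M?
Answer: 1751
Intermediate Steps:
M = 3/2 (M = -¼*(-6) = 3/2 ≈ 1.5000)
Z(X) = 3*X/2 (Z(X) = X*(3/2) = 3*X/2)
-124 - 125*Z(-10) = -124 - 375*(-10)/2 = -124 - 125*(-15) = -124 + 1875 = 1751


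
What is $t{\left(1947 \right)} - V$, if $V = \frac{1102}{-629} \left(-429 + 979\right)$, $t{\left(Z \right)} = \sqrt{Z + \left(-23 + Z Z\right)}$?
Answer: $\frac{606100}{629} + \sqrt{3792733} \approx 2911.1$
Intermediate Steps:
$t{\left(Z \right)} = \sqrt{-23 + Z + Z^{2}}$ ($t{\left(Z \right)} = \sqrt{Z + \left(-23 + Z^{2}\right)} = \sqrt{-23 + Z + Z^{2}}$)
$V = - \frac{606100}{629}$ ($V = 1102 \left(- \frac{1}{629}\right) 550 = \left(- \frac{1102}{629}\right) 550 = - \frac{606100}{629} \approx -963.59$)
$t{\left(1947 \right)} - V = \sqrt{-23 + 1947 + 1947^{2}} - - \frac{606100}{629} = \sqrt{-23 + 1947 + 3790809} + \frac{606100}{629} = \sqrt{3792733} + \frac{606100}{629} = \frac{606100}{629} + \sqrt{3792733}$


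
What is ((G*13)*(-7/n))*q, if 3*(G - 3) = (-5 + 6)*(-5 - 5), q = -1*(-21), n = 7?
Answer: 91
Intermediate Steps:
q = 21
G = -⅓ (G = 3 + ((-5 + 6)*(-5 - 5))/3 = 3 + (1*(-10))/3 = 3 + (⅓)*(-10) = 3 - 10/3 = -⅓ ≈ -0.33333)
((G*13)*(-7/n))*q = ((-⅓*13)*(-7/7))*21 = -(-91)/(3*7)*21 = -13/3*(-1)*21 = (13/3)*21 = 91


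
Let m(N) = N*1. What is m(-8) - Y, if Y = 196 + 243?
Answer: -447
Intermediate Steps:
Y = 439
m(N) = N
m(-8) - Y = -8 - 1*439 = -8 - 439 = -447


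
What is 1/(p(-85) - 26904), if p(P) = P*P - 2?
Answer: -1/19681 ≈ -5.0810e-5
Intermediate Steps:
p(P) = -2 + P**2 (p(P) = P**2 - 2 = -2 + P**2)
1/(p(-85) - 26904) = 1/((-2 + (-85)**2) - 26904) = 1/((-2 + 7225) - 26904) = 1/(7223 - 26904) = 1/(-19681) = -1/19681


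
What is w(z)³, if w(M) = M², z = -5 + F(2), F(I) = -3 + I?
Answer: 46656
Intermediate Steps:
z = -6 (z = -5 + (-3 + 2) = -5 - 1 = -6)
w(z)³ = ((-6)²)³ = 36³ = 46656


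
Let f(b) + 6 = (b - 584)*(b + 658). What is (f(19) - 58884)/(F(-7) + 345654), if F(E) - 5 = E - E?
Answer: -441395/345659 ≈ -1.2770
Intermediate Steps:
f(b) = -6 + (-584 + b)*(658 + b) (f(b) = -6 + (b - 584)*(b + 658) = -6 + (-584 + b)*(658 + b))
F(E) = 5 (F(E) = 5 + (E - E) = 5 + 0 = 5)
(f(19) - 58884)/(F(-7) + 345654) = ((-384278 + 19² + 74*19) - 58884)/(5 + 345654) = ((-384278 + 361 + 1406) - 58884)/345659 = (-382511 - 58884)*(1/345659) = -441395*1/345659 = -441395/345659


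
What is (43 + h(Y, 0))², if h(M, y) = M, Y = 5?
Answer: 2304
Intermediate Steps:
(43 + h(Y, 0))² = (43 + 5)² = 48² = 2304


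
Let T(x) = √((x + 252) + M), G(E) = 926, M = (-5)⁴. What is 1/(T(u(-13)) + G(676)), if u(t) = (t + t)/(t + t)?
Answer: 463/428299 - √878/856598 ≈ 0.0010464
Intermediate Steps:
u(t) = 1 (u(t) = (2*t)/((2*t)) = (2*t)*(1/(2*t)) = 1)
M = 625
T(x) = √(877 + x) (T(x) = √((x + 252) + 625) = √((252 + x) + 625) = √(877 + x))
1/(T(u(-13)) + G(676)) = 1/(√(877 + 1) + 926) = 1/(√878 + 926) = 1/(926 + √878)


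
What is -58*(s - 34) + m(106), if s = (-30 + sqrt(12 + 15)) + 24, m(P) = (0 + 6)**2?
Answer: 2356 - 174*sqrt(3) ≈ 2054.6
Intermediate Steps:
m(P) = 36 (m(P) = 6**2 = 36)
s = -6 + 3*sqrt(3) (s = (-30 + sqrt(27)) + 24 = (-30 + 3*sqrt(3)) + 24 = -6 + 3*sqrt(3) ≈ -0.80385)
-58*(s - 34) + m(106) = -58*((-6 + 3*sqrt(3)) - 34) + 36 = -58*(-40 + 3*sqrt(3)) + 36 = (2320 - 174*sqrt(3)) + 36 = 2356 - 174*sqrt(3)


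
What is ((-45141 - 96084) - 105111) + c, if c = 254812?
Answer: 8476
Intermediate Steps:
((-45141 - 96084) - 105111) + c = ((-45141 - 96084) - 105111) + 254812 = (-141225 - 105111) + 254812 = -246336 + 254812 = 8476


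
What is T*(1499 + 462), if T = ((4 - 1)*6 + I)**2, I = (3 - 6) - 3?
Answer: 282384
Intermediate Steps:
I = -6 (I = -3 - 3 = -6)
T = 144 (T = ((4 - 1)*6 - 6)**2 = (3*6 - 6)**2 = (18 - 6)**2 = 12**2 = 144)
T*(1499 + 462) = 144*(1499 + 462) = 144*1961 = 282384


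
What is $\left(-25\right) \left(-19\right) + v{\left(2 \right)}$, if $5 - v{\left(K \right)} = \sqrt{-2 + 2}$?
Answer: $480$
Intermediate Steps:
$v{\left(K \right)} = 5$ ($v{\left(K \right)} = 5 - \sqrt{-2 + 2} = 5 - \sqrt{0} = 5 - 0 = 5 + 0 = 5$)
$\left(-25\right) \left(-19\right) + v{\left(2 \right)} = \left(-25\right) \left(-19\right) + 5 = 475 + 5 = 480$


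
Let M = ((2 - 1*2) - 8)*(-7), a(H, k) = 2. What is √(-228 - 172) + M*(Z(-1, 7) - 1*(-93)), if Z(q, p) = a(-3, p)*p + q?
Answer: 5936 + 20*I ≈ 5936.0 + 20.0*I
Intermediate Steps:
Z(q, p) = q + 2*p (Z(q, p) = 2*p + q = q + 2*p)
M = 56 (M = ((2 - 2) - 8)*(-7) = (0 - 8)*(-7) = -8*(-7) = 56)
√(-228 - 172) + M*(Z(-1, 7) - 1*(-93)) = √(-228 - 172) + 56*((-1 + 2*7) - 1*(-93)) = √(-400) + 56*((-1 + 14) + 93) = 20*I + 56*(13 + 93) = 20*I + 56*106 = 20*I + 5936 = 5936 + 20*I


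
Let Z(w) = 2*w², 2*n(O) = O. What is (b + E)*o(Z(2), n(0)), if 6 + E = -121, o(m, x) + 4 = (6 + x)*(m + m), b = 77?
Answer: -4600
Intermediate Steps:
n(O) = O/2
o(m, x) = -4 + 2*m*(6 + x) (o(m, x) = -4 + (6 + x)*(m + m) = -4 + (6 + x)*(2*m) = -4 + 2*m*(6 + x))
E = -127 (E = -6 - 121 = -127)
(b + E)*o(Z(2), n(0)) = (77 - 127)*(-4 + 12*(2*2²) + 2*(2*2²)*((½)*0)) = -50*(-4 + 12*(2*4) + 2*(2*4)*0) = -50*(-4 + 12*8 + 2*8*0) = -50*(-4 + 96 + 0) = -50*92 = -4600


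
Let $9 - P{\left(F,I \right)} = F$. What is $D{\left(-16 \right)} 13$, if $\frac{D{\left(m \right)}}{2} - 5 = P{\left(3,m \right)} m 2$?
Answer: $-4862$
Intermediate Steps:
$P{\left(F,I \right)} = 9 - F$
$D{\left(m \right)} = 10 + 24 m$ ($D{\left(m \right)} = 10 + 2 \left(9 - 3\right) m 2 = 10 + 2 \cdot 6 m 2 = 10 + 2 \cdot 12 m = 10 + 24 m$)
$D{\left(-16 \right)} 13 = \left(10 + 24 \left(-16\right)\right) 13 = \left(10 - 384\right) 13 = \left(-374\right) 13 = -4862$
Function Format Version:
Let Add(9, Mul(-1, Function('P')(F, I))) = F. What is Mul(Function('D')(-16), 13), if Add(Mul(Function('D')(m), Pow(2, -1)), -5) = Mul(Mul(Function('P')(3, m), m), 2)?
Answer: -4862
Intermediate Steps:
Function('P')(F, I) = Add(9, Mul(-1, F))
Function('D')(m) = Add(10, Mul(24, m)) (Function('D')(m) = Add(10, Mul(2, Mul(Mul(Add(9, Mul(-1, 3)), m), 2))) = Add(10, Mul(2, Mul(Mul(Add(9, -3), m), 2))) = Add(10, Mul(2, Mul(Mul(6, m), 2))) = Add(10, Mul(2, Mul(12, m))) = Add(10, Mul(24, m)))
Mul(Function('D')(-16), 13) = Mul(Add(10, Mul(24, -16)), 13) = Mul(Add(10, -384), 13) = Mul(-374, 13) = -4862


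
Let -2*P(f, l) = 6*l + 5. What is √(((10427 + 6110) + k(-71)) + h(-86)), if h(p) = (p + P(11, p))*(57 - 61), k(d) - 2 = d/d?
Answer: √15862 ≈ 125.94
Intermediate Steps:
k(d) = 3 (k(d) = 2 + d/d = 2 + 1 = 3)
P(f, l) = -5/2 - 3*l (P(f, l) = -(6*l + 5)/2 = -(5 + 6*l)/2 = -5/2 - 3*l)
h(p) = 10 + 8*p (h(p) = (p + (-5/2 - 3*p))*(57 - 61) = (-5/2 - 2*p)*(-4) = 10 + 8*p)
√(((10427 + 6110) + k(-71)) + h(-86)) = √(((10427 + 6110) + 3) + (10 + 8*(-86))) = √((16537 + 3) + (10 - 688)) = √(16540 - 678) = √15862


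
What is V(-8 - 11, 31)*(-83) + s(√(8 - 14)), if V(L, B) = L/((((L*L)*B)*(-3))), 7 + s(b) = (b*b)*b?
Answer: -12452/1767 - 6*I*√6 ≈ -7.047 - 14.697*I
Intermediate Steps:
s(b) = -7 + b³ (s(b) = -7 + (b*b)*b = -7 + b²*b = -7 + b³)
V(L, B) = -1/(3*B*L) (V(L, B) = L/(((L²*B)*(-3))) = L/(((B*L²)*(-3))) = L/((-3*B*L²)) = L*(-1/(3*B*L²)) = -1/(3*B*L))
V(-8 - 11, 31)*(-83) + s(√(8 - 14)) = -⅓/(31*(-8 - 11))*(-83) + (-7 + (√(8 - 14))³) = -⅓*1/31/(-19)*(-83) + (-7 + (√(-6))³) = -⅓*1/31*(-1/19)*(-83) + (-7 + (I*√6)³) = (1/1767)*(-83) + (-7 - 6*I*√6) = -83/1767 + (-7 - 6*I*√6) = -12452/1767 - 6*I*√6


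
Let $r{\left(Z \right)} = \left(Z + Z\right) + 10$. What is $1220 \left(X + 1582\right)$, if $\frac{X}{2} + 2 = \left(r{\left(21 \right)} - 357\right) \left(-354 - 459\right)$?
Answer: $606959760$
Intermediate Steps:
$r{\left(Z \right)} = 10 + 2 Z$ ($r{\left(Z \right)} = 2 Z + 10 = 10 + 2 Z$)
$X = 495926$ ($X = -4 + 2 \left(\left(10 + 2 \cdot 21\right) - 357\right) \left(-354 - 459\right) = -4 + 2 \left(\left(10 + 42\right) - 357\right) \left(-813\right) = -4 + 2 \left(52 - 357\right) \left(-813\right) = -4 + 2 \left(\left(-305\right) \left(-813\right)\right) = -4 + 2 \cdot 247965 = -4 + 495930 = 495926$)
$1220 \left(X + 1582\right) = 1220 \left(495926 + 1582\right) = 1220 \cdot 497508 = 606959760$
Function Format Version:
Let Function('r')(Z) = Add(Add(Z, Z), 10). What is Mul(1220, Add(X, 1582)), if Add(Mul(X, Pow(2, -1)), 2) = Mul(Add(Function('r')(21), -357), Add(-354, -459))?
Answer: 606959760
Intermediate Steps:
Function('r')(Z) = Add(10, Mul(2, Z)) (Function('r')(Z) = Add(Mul(2, Z), 10) = Add(10, Mul(2, Z)))
X = 495926 (X = Add(-4, Mul(2, Mul(Add(Add(10, Mul(2, 21)), -357), Add(-354, -459)))) = Add(-4, Mul(2, Mul(Add(Add(10, 42), -357), -813))) = Add(-4, Mul(2, Mul(Add(52, -357), -813))) = Add(-4, Mul(2, Mul(-305, -813))) = Add(-4, Mul(2, 247965)) = Add(-4, 495930) = 495926)
Mul(1220, Add(X, 1582)) = Mul(1220, Add(495926, 1582)) = Mul(1220, 497508) = 606959760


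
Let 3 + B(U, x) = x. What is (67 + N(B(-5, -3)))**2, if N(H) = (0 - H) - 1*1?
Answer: 5184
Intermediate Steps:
B(U, x) = -3 + x
N(H) = -1 - H (N(H) = -H - 1 = -1 - H)
(67 + N(B(-5, -3)))**2 = (67 + (-1 - (-3 - 3)))**2 = (67 + (-1 - 1*(-6)))**2 = (67 + (-1 + 6))**2 = (67 + 5)**2 = 72**2 = 5184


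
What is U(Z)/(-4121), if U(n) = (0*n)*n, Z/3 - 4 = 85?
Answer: 0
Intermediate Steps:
Z = 267 (Z = 12 + 3*85 = 12 + 255 = 267)
U(n) = 0 (U(n) = 0*n = 0)
U(Z)/(-4121) = 0/(-4121) = 0*(-1/4121) = 0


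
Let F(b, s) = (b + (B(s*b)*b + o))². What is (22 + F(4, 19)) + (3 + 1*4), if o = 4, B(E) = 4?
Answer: 605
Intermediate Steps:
F(b, s) = (4 + 5*b)² (F(b, s) = (b + (4*b + 4))² = (b + (4 + 4*b))² = (4 + 5*b)²)
(22 + F(4, 19)) + (3 + 1*4) = (22 + (4 + 5*4)²) + (3 + 1*4) = (22 + (4 + 20)²) + (3 + 4) = (22 + 24²) + 7 = (22 + 576) + 7 = 598 + 7 = 605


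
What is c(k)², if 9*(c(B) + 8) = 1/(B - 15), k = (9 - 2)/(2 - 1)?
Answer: 332929/5184 ≈ 64.222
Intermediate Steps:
k = 7 (k = 7/1 = 7*1 = 7)
c(B) = -8 + 1/(9*(-15 + B)) (c(B) = -8 + 1/(9*(B - 15)) = -8 + 1/(9*(-15 + B)))
c(k)² = ((1081 - 72*7)/(9*(-15 + 7)))² = ((⅑)*(1081 - 504)/(-8))² = ((⅑)*(-⅛)*577)² = (-577/72)² = 332929/5184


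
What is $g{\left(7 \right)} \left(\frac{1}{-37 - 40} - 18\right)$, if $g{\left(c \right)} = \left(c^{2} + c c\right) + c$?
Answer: $- \frac{20805}{11} \approx -1891.4$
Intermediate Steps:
$g{\left(c \right)} = c + 2 c^{2}$ ($g{\left(c \right)} = \left(c^{2} + c^{2}\right) + c = 2 c^{2} + c = c + 2 c^{2}$)
$g{\left(7 \right)} \left(\frac{1}{-37 - 40} - 18\right) = 7 \left(1 + 2 \cdot 7\right) \left(\frac{1}{-37 - 40} - 18\right) = 7 \left(1 + 14\right) \left(\frac{1}{-37 - 40} - 18\right) = 7 \cdot 15 \left(\frac{1}{-77} - 18\right) = 105 \left(- \frac{1}{77} - 18\right) = 105 \left(- \frac{1387}{77}\right) = - \frac{20805}{11}$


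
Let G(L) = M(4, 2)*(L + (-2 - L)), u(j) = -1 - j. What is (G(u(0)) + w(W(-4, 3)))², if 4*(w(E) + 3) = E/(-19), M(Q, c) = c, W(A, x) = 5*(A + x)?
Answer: 277729/5776 ≈ 48.083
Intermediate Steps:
W(A, x) = 5*A + 5*x
G(L) = -4 (G(L) = 2*(L + (-2 - L)) = 2*(-2) = -4)
w(E) = -3 - E/76 (w(E) = -3 + (E/(-19))/4 = -3 + (E*(-1/19))/4 = -3 + (-E/19)/4 = -3 - E/76)
(G(u(0)) + w(W(-4, 3)))² = (-4 + (-3 - (5*(-4) + 5*3)/76))² = (-4 + (-3 - (-20 + 15)/76))² = (-4 + (-3 - 1/76*(-5)))² = (-4 + (-3 + 5/76))² = (-4 - 223/76)² = (-527/76)² = 277729/5776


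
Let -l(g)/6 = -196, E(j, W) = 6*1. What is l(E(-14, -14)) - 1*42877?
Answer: -41701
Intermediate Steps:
E(j, W) = 6
l(g) = 1176 (l(g) = -6*(-196) = 1176)
l(E(-14, -14)) - 1*42877 = 1176 - 1*42877 = 1176 - 42877 = -41701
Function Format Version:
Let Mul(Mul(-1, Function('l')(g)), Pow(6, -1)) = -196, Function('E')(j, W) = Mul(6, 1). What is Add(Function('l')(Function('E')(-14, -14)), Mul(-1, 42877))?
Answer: -41701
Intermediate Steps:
Function('E')(j, W) = 6
Function('l')(g) = 1176 (Function('l')(g) = Mul(-6, -196) = 1176)
Add(Function('l')(Function('E')(-14, -14)), Mul(-1, 42877)) = Add(1176, Mul(-1, 42877)) = Add(1176, -42877) = -41701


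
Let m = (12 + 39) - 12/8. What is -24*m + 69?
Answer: -1119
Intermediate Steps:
m = 99/2 (m = 51 - 12*1/8 = 51 - 3/2 = 99/2 ≈ 49.500)
-24*m + 69 = -24*99/2 + 69 = -1188 + 69 = -1119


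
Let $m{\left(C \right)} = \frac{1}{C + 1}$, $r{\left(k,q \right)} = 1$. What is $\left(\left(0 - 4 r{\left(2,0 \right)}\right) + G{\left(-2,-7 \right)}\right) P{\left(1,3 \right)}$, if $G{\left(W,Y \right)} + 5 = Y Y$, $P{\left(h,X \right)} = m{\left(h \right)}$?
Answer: $20$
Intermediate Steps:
$m{\left(C \right)} = \frac{1}{1 + C}$
$P{\left(h,X \right)} = \frac{1}{1 + h}$
$G{\left(W,Y \right)} = -5 + Y^{2}$ ($G{\left(W,Y \right)} = -5 + Y Y = -5 + Y^{2}$)
$\left(\left(0 - 4 r{\left(2,0 \right)}\right) + G{\left(-2,-7 \right)}\right) P{\left(1,3 \right)} = \frac{\left(0 - 4\right) - \left(5 - \left(-7\right)^{2}\right)}{1 + 1} = \frac{\left(0 - 4\right) + \left(-5 + 49\right)}{2} = \left(-4 + 44\right) \frac{1}{2} = 40 \cdot \frac{1}{2} = 20$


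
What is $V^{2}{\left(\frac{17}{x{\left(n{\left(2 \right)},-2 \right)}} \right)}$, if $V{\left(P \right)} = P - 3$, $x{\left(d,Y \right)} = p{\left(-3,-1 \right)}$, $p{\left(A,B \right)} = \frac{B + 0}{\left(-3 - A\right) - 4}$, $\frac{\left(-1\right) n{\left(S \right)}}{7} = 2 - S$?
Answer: $4225$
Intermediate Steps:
$n{\left(S \right)} = -14 + 7 S$ ($n{\left(S \right)} = - 7 \left(2 - S\right) = -14 + 7 S$)
$p{\left(A,B \right)} = \frac{B}{-7 - A}$
$x{\left(d,Y \right)} = \frac{1}{4}$ ($x{\left(d,Y \right)} = \left(-1\right) \left(-1\right) \frac{1}{7 - 3} = \left(-1\right) \left(-1\right) \frac{1}{4} = \frac{1}{4}$)
$V{\left(P \right)} = -3 + P$ ($V{\left(P \right)} = P - 3 = -3 + P$)
$V^{2}{\left(\frac{17}{x{\left(n{\left(2 \right)},-2 \right)}} \right)} = \left(-3 + 17 \frac{1}{\frac{1}{4}}\right)^{2} = \left(-3 + 17 \cdot 4\right)^{2} = \left(-3 + 68\right)^{2} = 65^{2} = 4225$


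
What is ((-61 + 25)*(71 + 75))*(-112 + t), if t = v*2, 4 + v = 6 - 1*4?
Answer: 609696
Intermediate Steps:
v = -2 (v = -4 + (6 - 1*4) = -4 + (6 - 4) = -4 + 2 = -2)
t = -4 (t = -2*2 = -4)
((-61 + 25)*(71 + 75))*(-112 + t) = ((-61 + 25)*(71 + 75))*(-112 - 4) = -36*146*(-116) = -5256*(-116) = 609696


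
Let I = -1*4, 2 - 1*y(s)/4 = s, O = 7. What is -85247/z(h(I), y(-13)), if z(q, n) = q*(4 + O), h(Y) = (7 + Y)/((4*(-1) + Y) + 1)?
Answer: 596729/33 ≈ 18083.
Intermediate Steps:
y(s) = 8 - 4*s
I = -4
h(Y) = (7 + Y)/(-3 + Y) (h(Y) = (7 + Y)/((-4 + Y) + 1) = (7 + Y)/(-3 + Y))
z(q, n) = 11*q (z(q, n) = q*(4 + 7) = q*11 = 11*q)
-85247/z(h(I), y(-13)) = -85247*(-3 - 4)/(11*(7 - 4)) = -85247/(11*(3/(-7))) = -85247/(11*(-⅐*3)) = -85247/(11*(-3/7)) = -85247/(-33/7) = -85247*(-7/33) = 596729/33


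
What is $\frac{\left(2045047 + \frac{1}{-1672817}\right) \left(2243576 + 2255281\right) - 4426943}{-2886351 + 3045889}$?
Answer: $\frac{15390534646955695655}{266877878546} \approx 5.7669 \cdot 10^{7}$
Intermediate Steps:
$\frac{\left(2045047 + \frac{1}{-1672817}\right) \left(2243576 + 2255281\right) - 4426943}{-2886351 + 3045889} = \frac{\left(2045047 - \frac{1}{1672817}\right) 4498857 - 4426943}{159538} = \left(\frac{3420989387398}{1672817} \cdot 4498857 - 4426943\right) \frac{1}{159538} = \left(\frac{15390542052421204086}{1672817} - 4426943\right) \frac{1}{159538} = \frac{15390534646955695655}{1672817} \cdot \frac{1}{159538} = \frac{15390534646955695655}{266877878546}$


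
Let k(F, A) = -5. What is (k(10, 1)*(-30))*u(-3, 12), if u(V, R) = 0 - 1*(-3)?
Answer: 450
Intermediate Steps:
u(V, R) = 3 (u(V, R) = 0 + 3 = 3)
(k(10, 1)*(-30))*u(-3, 12) = -5*(-30)*3 = 150*3 = 450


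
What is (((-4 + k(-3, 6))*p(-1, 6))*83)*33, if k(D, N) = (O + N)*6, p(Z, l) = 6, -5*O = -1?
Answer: 2728044/5 ≈ 5.4561e+5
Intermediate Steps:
O = ⅕ (O = -⅕*(-1) = ⅕ ≈ 0.20000)
k(D, N) = 6/5 + 6*N (k(D, N) = (⅕ + N)*6 = 6/5 + 6*N)
(((-4 + k(-3, 6))*p(-1, 6))*83)*33 = (((-4 + (6/5 + 6*6))*6)*83)*33 = (((-4 + (6/5 + 36))*6)*83)*33 = (((-4 + 186/5)*6)*83)*33 = (((166/5)*6)*83)*33 = ((996/5)*83)*33 = (82668/5)*33 = 2728044/5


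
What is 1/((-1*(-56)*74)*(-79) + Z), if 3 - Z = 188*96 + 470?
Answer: -1/345891 ≈ -2.8911e-6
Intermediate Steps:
Z = -18515 (Z = 3 - (188*96 + 470) = 3 - (18048 + 470) = 3 - 1*18518 = 3 - 18518 = -18515)
1/((-1*(-56)*74)*(-79) + Z) = 1/((-1*(-56)*74)*(-79) - 18515) = 1/((56*74)*(-79) - 18515) = 1/(4144*(-79) - 18515) = 1/(-327376 - 18515) = 1/(-345891) = -1/345891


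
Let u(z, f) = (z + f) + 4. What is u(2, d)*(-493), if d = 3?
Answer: -4437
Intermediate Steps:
u(z, f) = 4 + f + z (u(z, f) = (f + z) + 4 = 4 + f + z)
u(2, d)*(-493) = (4 + 3 + 2)*(-493) = 9*(-493) = -4437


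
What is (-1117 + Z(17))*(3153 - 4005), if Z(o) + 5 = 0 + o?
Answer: 941460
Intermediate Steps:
Z(o) = -5 + o (Z(o) = -5 + (0 + o) = -5 + o)
(-1117 + Z(17))*(3153 - 4005) = (-1117 + (-5 + 17))*(3153 - 4005) = (-1117 + 12)*(-852) = -1105*(-852) = 941460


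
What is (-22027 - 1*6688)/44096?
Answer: -28715/44096 ≈ -0.65119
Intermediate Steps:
(-22027 - 1*6688)/44096 = (-22027 - 6688)*(1/44096) = -28715*1/44096 = -28715/44096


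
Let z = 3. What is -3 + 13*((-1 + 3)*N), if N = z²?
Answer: 231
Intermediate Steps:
N = 9 (N = 3² = 9)
-3 + 13*((-1 + 3)*N) = -3 + 13*((-1 + 3)*9) = -3 + 13*(2*9) = -3 + 13*18 = -3 + 234 = 231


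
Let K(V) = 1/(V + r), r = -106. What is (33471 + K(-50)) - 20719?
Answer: 1989311/156 ≈ 12752.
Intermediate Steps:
K(V) = 1/(-106 + V) (K(V) = 1/(V - 106) = 1/(-106 + V))
(33471 + K(-50)) - 20719 = (33471 + 1/(-106 - 50)) - 20719 = (33471 + 1/(-156)) - 20719 = (33471 - 1/156) - 20719 = 5221475/156 - 20719 = 1989311/156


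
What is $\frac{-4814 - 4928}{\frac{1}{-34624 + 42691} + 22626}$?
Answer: $- \frac{78588714}{182523943} \approx -0.43057$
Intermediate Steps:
$\frac{-4814 - 4928}{\frac{1}{-34624 + 42691} + 22626} = - \frac{9742}{\frac{1}{8067} + 22626} = - \frac{9742}{\frac{182523943}{8067}} = \left(-9742\right) \frac{8067}{182523943} = - \frac{78588714}{182523943}$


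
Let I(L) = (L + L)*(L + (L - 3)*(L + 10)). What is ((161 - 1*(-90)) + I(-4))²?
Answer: 383161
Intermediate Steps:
I(L) = 2*L*(L + (-3 + L)*(10 + L)) (I(L) = (2*L)*(L + (-3 + L)*(10 + L)) = 2*L*(L + (-3 + L)*(10 + L)))
((161 - 1*(-90)) + I(-4))² = ((161 - 1*(-90)) + 2*(-4)*(-30 + (-4)² + 8*(-4)))² = ((161 + 90) + 2*(-4)*(-30 + 16 - 32))² = (251 + 2*(-4)*(-46))² = (251 + 368)² = 619² = 383161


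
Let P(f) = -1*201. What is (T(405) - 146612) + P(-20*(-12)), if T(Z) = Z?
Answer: -146408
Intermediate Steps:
P(f) = -201
(T(405) - 146612) + P(-20*(-12)) = (405 - 146612) - 201 = -146207 - 201 = -146408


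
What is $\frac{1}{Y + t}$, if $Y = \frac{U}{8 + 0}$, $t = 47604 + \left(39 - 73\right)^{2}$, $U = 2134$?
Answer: $\frac{4}{196107} \approx 2.0397 \cdot 10^{-5}$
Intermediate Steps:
$t = 48760$ ($t = 47604 + \left(-34\right)^{2} = 47604 + 1156 = 48760$)
$Y = \frac{1067}{4}$ ($Y = \frac{1}{8 + 0} \cdot 2134 = \frac{1}{8} \cdot 2134 = \frac{1067}{4} \approx 266.75$)
$\frac{1}{Y + t} = \frac{1}{\frac{1067}{4} + 48760} = \frac{1}{\frac{196107}{4}} = \frac{4}{196107}$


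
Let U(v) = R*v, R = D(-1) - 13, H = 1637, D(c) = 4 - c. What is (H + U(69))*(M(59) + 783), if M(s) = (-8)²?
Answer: 918995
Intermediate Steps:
M(s) = 64
R = -8 (R = (4 - 1*(-1)) - 13 = (4 + 1) - 13 = 5 - 13 = -8)
U(v) = -8*v
(H + U(69))*(M(59) + 783) = (1637 - 8*69)*(64 + 783) = (1637 - 552)*847 = 1085*847 = 918995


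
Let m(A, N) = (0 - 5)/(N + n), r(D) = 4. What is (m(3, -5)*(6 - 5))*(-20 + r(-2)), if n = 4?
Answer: -80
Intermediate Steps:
m(A, N) = -5/(4 + N) (m(A, N) = (0 - 5)/(N + 4) = -5/(4 + N))
(m(3, -5)*(6 - 5))*(-20 + r(-2)) = ((-5/(4 - 5))*(6 - 5))*(-20 + 4) = (-5/(-1)*1)*(-16) = (-5*(-1)*1)*(-16) = (5*1)*(-16) = 5*(-16) = -80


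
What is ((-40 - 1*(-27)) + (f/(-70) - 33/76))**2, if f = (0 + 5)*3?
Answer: 52722121/283024 ≈ 186.28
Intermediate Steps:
f = 15 (f = 5*3 = 15)
((-40 - 1*(-27)) + (f/(-70) - 33/76))**2 = ((-40 - 1*(-27)) + (15/(-70) - 33/76))**2 = ((-40 + 27) + (15*(-1/70) - 33*1/76))**2 = (-13 + (-3/14 - 33/76))**2 = (-13 - 345/532)**2 = (-7261/532)**2 = 52722121/283024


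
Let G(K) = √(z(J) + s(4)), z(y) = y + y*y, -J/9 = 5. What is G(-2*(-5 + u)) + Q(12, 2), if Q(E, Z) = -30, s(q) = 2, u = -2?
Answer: -30 + √1982 ≈ 14.520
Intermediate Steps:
J = -45 (J = -9*5 = -45)
z(y) = y + y²
G(K) = √1982 (G(K) = √(-45*(1 - 45) + 2) = √(-45*(-44) + 2) = √(1980 + 2) = √1982)
G(-2*(-5 + u)) + Q(12, 2) = √1982 - 30 = -30 + √1982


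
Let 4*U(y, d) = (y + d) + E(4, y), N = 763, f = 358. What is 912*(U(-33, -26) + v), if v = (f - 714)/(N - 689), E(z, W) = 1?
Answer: -651624/37 ≈ -17611.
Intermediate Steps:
v = -178/37 (v = (358 - 714)/(763 - 689) = -356/74 = -356*1/74 = -178/37 ≈ -4.8108)
U(y, d) = ¼ + d/4 + y/4 (U(y, d) = ((y + d) + 1)/4 = ((d + y) + 1)/4 = (1 + d + y)/4 = ¼ + d/4 + y/4)
912*(U(-33, -26) + v) = 912*((¼ + (¼)*(-26) + (¼)*(-33)) - 178/37) = 912*((¼ - 13/2 - 33/4) - 178/37) = 912*(-29/2 - 178/37) = 912*(-1429/74) = -651624/37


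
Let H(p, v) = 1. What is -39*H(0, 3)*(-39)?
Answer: 1521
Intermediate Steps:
-39*H(0, 3)*(-39) = -39*1*(-39) = -39*(-39) = 1521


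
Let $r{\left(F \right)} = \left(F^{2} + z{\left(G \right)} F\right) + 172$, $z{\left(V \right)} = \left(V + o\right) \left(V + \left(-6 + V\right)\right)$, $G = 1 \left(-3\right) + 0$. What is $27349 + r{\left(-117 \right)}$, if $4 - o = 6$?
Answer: $34190$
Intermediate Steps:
$o = -2$ ($o = 4 - 6 = -2$)
$G = -3$ ($G = -3 + 0 = -3$)
$z{\left(V \right)} = \left(-6 + 2 V\right) \left(-2 + V\right)$ ($z{\left(V \right)} = \left(V - 2\right) \left(V + \left(-6 + V\right)\right) = \left(-2 + V\right) \left(-6 + 2 V\right) = \left(-6 + 2 V\right) \left(-2 + V\right)$)
$r{\left(F \right)} = 172 + F^{2} + 60 F$ ($r{\left(F \right)} = \left(F^{2} + \left(12 - -30 + 2 \left(-3\right)^{2}\right) F\right) + 172 = \left(F^{2} + \left(12 + 30 + 2 \cdot 9\right) F\right) + 172 = \left(F^{2} + \left(12 + 30 + 18\right) F\right) + 172 = \left(F^{2} + 60 F\right) + 172 = 172 + F^{2} + 60 F$)
$27349 + r{\left(-117 \right)} = 27349 + \left(172 + \left(-117\right)^{2} + 60 \left(-117\right)\right) = 27349 + \left(172 + 13689 - 7020\right) = 27349 + 6841 = 34190$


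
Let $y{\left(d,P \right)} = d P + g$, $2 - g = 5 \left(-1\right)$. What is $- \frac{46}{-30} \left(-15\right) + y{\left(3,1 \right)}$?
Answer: $-13$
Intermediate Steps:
$g = 7$ ($g = 2 - 5 \left(-1\right) = 2 - -5 = 2 + 5 = 7$)
$y{\left(d,P \right)} = 7 + P d$ ($y{\left(d,P \right)} = d P + 7 = P d + 7 = 7 + P d$)
$- \frac{46}{-30} \left(-15\right) + y{\left(3,1 \right)} = - \frac{46}{-30} \left(-15\right) + \left(7 + 1 \cdot 3\right) = \left(-46\right) \left(- \frac{1}{30}\right) \left(-15\right) + \left(7 + 3\right) = \frac{23}{15} \left(-15\right) + 10 = -23 + 10 = -13$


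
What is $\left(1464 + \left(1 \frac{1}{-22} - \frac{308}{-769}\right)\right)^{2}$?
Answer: $\frac{613749044533681}{286218724} \approx 2.1443 \cdot 10^{6}$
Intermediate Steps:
$\left(1464 + \left(1 \frac{1}{-22} - \frac{308}{-769}\right)\right)^{2} = \left(1464 + \left(1 \left(- \frac{1}{22}\right) - - \frac{308}{769}\right)\right)^{2} = \left(1464 + \left(- \frac{1}{22} + \frac{308}{769}\right)\right)^{2} = \left(1464 + \frac{6007}{16918}\right)^{2} = \left(\frac{24773959}{16918}\right)^{2} = \frac{613749044533681}{286218724}$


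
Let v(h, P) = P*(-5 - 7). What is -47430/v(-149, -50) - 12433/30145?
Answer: -9581581/120580 ≈ -79.462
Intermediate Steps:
v(h, P) = -12*P (v(h, P) = P*(-12) = -12*P)
-47430/v(-149, -50) - 12433/30145 = -47430/((-12*(-50))) - 12433/30145 = -47430/600 - 12433*1/30145 = -47430*1/600 - 12433/30145 = -1581/20 - 12433/30145 = -9581581/120580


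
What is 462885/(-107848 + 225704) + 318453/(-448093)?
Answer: 169883931537/52810448608 ≈ 3.2169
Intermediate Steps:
462885/(-107848 + 225704) + 318453/(-448093) = 462885/117856 + 318453*(-1/448093) = 462885*(1/117856) - 318453/448093 = 462885/117856 - 318453/448093 = 169883931537/52810448608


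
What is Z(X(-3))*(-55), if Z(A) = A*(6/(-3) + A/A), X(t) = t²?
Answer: 495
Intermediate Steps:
Z(A) = -A (Z(A) = A*(6*(-⅓) + 1) = A*(-2 + 1) = A*(-1) = -A)
Z(X(-3))*(-55) = -1*(-3)²*(-55) = -1*9*(-55) = -9*(-55) = 495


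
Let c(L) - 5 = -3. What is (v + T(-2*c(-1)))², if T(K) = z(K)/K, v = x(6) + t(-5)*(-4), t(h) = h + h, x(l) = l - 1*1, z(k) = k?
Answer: 2116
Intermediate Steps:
c(L) = 2 (c(L) = 5 - 3 = 2)
x(l) = -1 + l (x(l) = l - 1 = -1 + l)
t(h) = 2*h
v = 45 (v = (-1 + 6) + (2*(-5))*(-4) = 5 - 10*(-4) = 5 + 40 = 45)
T(K) = 1 (T(K) = K/K = 1)
(v + T(-2*c(-1)))² = (45 + 1)² = 46² = 2116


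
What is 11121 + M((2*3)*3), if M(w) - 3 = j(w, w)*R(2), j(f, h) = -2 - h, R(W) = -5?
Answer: 11224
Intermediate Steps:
M(w) = 13 + 5*w (M(w) = 3 + (-2 - w)*(-5) = 3 + (10 + 5*w) = 13 + 5*w)
11121 + M((2*3)*3) = 11121 + (13 + 5*((2*3)*3)) = 11121 + (13 + 5*(6*3)) = 11121 + (13 + 5*18) = 11121 + (13 + 90) = 11121 + 103 = 11224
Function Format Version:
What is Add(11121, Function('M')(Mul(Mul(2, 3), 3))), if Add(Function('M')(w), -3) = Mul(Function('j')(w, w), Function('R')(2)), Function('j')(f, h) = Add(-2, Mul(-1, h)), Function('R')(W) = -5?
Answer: 11224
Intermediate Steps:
Function('M')(w) = Add(13, Mul(5, w)) (Function('M')(w) = Add(3, Mul(Add(-2, Mul(-1, w)), -5)) = Add(3, Add(10, Mul(5, w))) = Add(13, Mul(5, w)))
Add(11121, Function('M')(Mul(Mul(2, 3), 3))) = Add(11121, Add(13, Mul(5, Mul(Mul(2, 3), 3)))) = Add(11121, Add(13, Mul(5, Mul(6, 3)))) = Add(11121, Add(13, Mul(5, 18))) = Add(11121, Add(13, 90)) = Add(11121, 103) = 11224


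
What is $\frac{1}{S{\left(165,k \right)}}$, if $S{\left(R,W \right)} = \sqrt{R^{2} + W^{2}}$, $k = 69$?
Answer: $\frac{\sqrt{3554}}{10662} \approx 0.0055914$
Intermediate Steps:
$\frac{1}{S{\left(165,k \right)}} = \frac{1}{\sqrt{165^{2} + 69^{2}}} = \frac{1}{\sqrt{27225 + 4761}} = \frac{1}{\sqrt{31986}} = \frac{1}{3 \sqrt{3554}} = \frac{\sqrt{3554}}{10662}$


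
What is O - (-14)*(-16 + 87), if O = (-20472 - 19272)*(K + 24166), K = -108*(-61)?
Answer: -1222285982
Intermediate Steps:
K = 6588
O = -1222286976 (O = (-20472 - 19272)*(6588 + 24166) = -39744*30754 = -1222286976)
O - (-14)*(-16 + 87) = -1222286976 - (-14)*(-16 + 87) = -1222286976 - (-14)*71 = -1222286976 - 1*(-994) = -1222286976 + 994 = -1222285982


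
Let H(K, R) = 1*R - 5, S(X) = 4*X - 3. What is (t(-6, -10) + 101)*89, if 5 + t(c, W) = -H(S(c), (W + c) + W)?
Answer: 11303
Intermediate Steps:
S(X) = -3 + 4*X
H(K, R) = -5 + R (H(K, R) = R - 5 = -5 + R)
t(c, W) = -c - 2*W (t(c, W) = -5 - (-5 + ((W + c) + W)) = -5 - (-5 + (c + 2*W)) = -5 - (-5 + c + 2*W) = -5 + (5 - c - 2*W) = -c - 2*W)
(t(-6, -10) + 101)*89 = ((-1*(-6) - 2*(-10)) + 101)*89 = ((6 + 20) + 101)*89 = (26 + 101)*89 = 127*89 = 11303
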